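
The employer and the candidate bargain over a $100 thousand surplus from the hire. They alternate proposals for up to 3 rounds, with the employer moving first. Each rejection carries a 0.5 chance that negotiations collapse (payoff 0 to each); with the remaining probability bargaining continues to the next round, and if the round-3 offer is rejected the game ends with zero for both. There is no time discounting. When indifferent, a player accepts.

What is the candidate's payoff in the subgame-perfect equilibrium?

25

Round 3 (the employer proposes): the candidate will accept anything ≥ 0, so the employer offers 0 and keeps 100.
Round 2 (the candidate proposes): rejecting gives the employer an expected 0.5 × 100 = 50; the candidate offers that and keeps 50.
Round 1 (the employer proposes): rejecting gives the candidate an expected 0.5 × 50 = 25; the employer offers that and keeps 75.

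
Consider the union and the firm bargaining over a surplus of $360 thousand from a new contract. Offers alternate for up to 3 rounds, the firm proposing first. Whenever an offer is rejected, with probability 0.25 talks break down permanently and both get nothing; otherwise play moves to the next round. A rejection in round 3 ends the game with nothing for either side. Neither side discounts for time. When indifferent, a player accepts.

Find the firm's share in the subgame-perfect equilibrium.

292.5

Round 3 (the firm proposes): the union will accept anything ≥ 0, so the firm offers 0 and keeps 360.
Round 2 (the union proposes): rejecting gives the firm an expected 0.75 × 360 = 270; the union offers that and keeps 90.
Round 1 (the firm proposes): rejecting gives the union an expected 0.75 × 90 = 67.5, so the firm offers 67.5, keeping 292.5.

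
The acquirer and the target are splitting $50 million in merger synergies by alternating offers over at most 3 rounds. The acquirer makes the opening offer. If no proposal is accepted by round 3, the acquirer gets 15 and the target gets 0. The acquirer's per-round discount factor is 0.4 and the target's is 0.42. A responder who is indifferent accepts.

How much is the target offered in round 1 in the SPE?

12.6

Work backward from the last round.
Round 3 (the acquirer proposes): the target will accept anything ≥ 0, so the acquirer offers 0 and keeps 50.
Round 2 (the target proposes): the acquirer can get 50 next round, worth 0.4 × 50 = 20 now, so the target offers 20, keeping 30.
Round 1 (the acquirer proposes): the target can get 30 next round, worth 0.42 × 30 = 12.6 now. The acquirer offers 12.6 and keeps 50 − 12.6 = 37.4.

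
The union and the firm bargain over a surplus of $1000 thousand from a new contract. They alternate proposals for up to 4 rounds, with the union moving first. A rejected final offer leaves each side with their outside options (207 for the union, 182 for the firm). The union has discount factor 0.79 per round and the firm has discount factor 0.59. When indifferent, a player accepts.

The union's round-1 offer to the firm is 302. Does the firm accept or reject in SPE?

Reject

Work out the firm's continuation value if the offer is rejected.
Round 4 (the firm proposes): the union gets 207 if talks fail, so the firm offers 207 and keeps 793.
Round 3 (the union proposes): the firm can get 793 next round, worth 0.59 × 793 = 467.87 now. The union offers 467.87 and keeps 1000 − 467.87 = 532.13.
Round 2 (the firm proposes): the union can get 532.13 next round, worth 0.79 × 532.13 = 420.3827 now. The firm offers 420.3827 and keeps 1000 − 420.3827 = 579.6173.
So by rejecting in round 1, the firm gets 579.6173 next round, worth 0.59 × 579.6173 = 341.974207 now.
Offer 302 < 341.974207, so the firm rejects.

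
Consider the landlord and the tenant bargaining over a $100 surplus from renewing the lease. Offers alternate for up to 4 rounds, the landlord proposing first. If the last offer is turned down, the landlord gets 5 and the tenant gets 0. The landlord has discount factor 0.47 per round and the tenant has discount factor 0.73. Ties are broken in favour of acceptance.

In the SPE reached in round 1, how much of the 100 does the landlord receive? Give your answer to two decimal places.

37.52

Round 4 (the tenant proposes): the landlord gets 5 if talks fail, so the tenant offers 5 and keeps 95.
Round 3 (the landlord proposes): the tenant can get 95 next round, worth 0.73 × 95 = 69.35 now. The landlord offers 69.35 and keeps 100 − 69.35 = 30.65.
Round 2 (the tenant proposes): the landlord can get 30.65 next round, worth 0.47 × 30.65 = 14.4055 now; the tenant offers that and keeps 85.5945.
Round 1 (the landlord proposes): the tenant can get 85.5945 next round, worth 0.73 × 85.5945 = 62.483985 now. The landlord offers 62.483985 and keeps 100 − 62.483985 = 37.516015.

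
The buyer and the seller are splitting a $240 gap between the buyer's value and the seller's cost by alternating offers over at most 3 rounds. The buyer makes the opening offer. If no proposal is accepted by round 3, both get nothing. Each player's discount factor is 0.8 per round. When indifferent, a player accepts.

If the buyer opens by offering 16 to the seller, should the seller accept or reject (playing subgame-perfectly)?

Work out the seller's continuation value if the offer is rejected.
Round 3 (the buyer proposes): rejection yields 0 for the seller; the buyer offers 0 and keeps 240.
Round 2 (the seller proposes): the buyer can get 240 next round, worth 0.8 × 240 = 192 now, so the seller offers 192, keeping 48.
So by rejecting in round 1, the seller gets 48 next round, worth 0.8 × 48 = 38.4 now.
Offer 16 < 38.4, so the seller rejects.

Reject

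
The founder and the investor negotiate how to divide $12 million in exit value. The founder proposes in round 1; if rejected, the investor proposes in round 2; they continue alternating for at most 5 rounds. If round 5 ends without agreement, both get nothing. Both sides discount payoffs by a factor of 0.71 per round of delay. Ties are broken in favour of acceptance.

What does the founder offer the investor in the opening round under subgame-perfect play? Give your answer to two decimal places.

Round 5 (the founder proposes): the investor will accept anything ≥ 0, so the founder offers 0 and keeps 12.
Round 4 (the investor proposes): the founder can get 12 next round, worth 0.71 × 12 = 8.52 now; the investor offers that and keeps 3.48.
Round 3 (the founder proposes): the investor can get 3.48 next round, worth 0.71 × 3.48 = 2.4708 now, so the founder offers 2.4708, keeping 9.5292.
Round 2 (the investor proposes): the founder can get 9.5292 next round, worth 0.71 × 9.5292 = 6.765732 now; the investor offers that and keeps 5.234268.
Round 1 (the founder proposes): the investor can get 5.234268 next round, worth 0.71 × 5.234268 = 3.71633028 now; the founder offers that and keeps 8.28366972.

3.72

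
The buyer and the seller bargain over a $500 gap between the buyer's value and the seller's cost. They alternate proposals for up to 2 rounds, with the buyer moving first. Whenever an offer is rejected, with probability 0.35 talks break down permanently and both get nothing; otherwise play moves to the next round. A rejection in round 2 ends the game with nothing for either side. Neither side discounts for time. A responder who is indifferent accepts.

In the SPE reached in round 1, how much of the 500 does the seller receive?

Round 2 (the seller proposes): rejection yields 0 for the buyer; the seller offers 0 and keeps 500.
Round 1 (the buyer proposes): rejecting gives the seller an expected 0.65 × 500 = 325, so the buyer offers 325, keeping 175.

325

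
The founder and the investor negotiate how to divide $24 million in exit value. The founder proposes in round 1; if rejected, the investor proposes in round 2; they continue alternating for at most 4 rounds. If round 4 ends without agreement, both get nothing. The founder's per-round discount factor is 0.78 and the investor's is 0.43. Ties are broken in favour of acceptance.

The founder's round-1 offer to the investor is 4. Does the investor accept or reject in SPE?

Round 4 (the investor proposes): the founder will accept anything ≥ 0, so the investor offers 0 and keeps 24.
Round 3 (the founder proposes): the investor can get 24 next round, worth 0.43 × 24 = 10.32 now. The founder offers 10.32 and keeps 24 − 10.32 = 13.68.
Round 2 (the investor proposes): the founder can get 13.68 next round, worth 0.78 × 13.68 = 10.6704 now. The investor offers 10.6704 and keeps 24 − 10.6704 = 13.3296.
So by rejecting in round 1, the investor gets 13.3296 next round, worth 0.43 × 13.3296 = 5.731728 now.
Offer 4 < 5.731728, so the investor rejects.

Reject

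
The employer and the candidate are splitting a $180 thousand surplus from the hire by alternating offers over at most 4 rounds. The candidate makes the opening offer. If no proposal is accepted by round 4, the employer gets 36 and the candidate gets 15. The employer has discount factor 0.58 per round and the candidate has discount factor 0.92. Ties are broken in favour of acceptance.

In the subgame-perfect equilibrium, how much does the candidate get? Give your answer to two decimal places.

120.58

Work backward from the last round.
Round 4 (the employer proposes): the candidate gets 15 if talks fail, so the employer offers 15 and keeps 165.
Round 3 (the candidate proposes): the employer can get 165 next round, worth 0.58 × 165 = 95.7 now, so the candidate offers 95.7, keeping 84.3.
Round 2 (the employer proposes): the candidate can get 84.3 next round, worth 0.92 × 84.3 = 77.556 now. The employer offers 77.556 and keeps 180 − 77.556 = 102.444.
Round 1 (the candidate proposes): the employer can get 102.444 next round, worth 0.58 × 102.444 = 59.41752 now, so the candidate offers 59.41752, keeping 120.58248.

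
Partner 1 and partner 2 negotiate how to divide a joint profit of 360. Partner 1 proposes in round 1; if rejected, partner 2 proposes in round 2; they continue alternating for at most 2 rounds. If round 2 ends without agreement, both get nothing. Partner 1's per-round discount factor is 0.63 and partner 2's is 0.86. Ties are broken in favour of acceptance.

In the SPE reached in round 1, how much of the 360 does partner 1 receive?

50.4

Round 2 (partner 2 proposes): partner 1 will accept anything ≥ 0, so partner 2 offers 0 and keeps 360.
Round 1 (partner 1 proposes): partner 2 can get 360 next round, worth 0.86 × 360 = 309.6 now; partner 1 offers that and keeps 50.4.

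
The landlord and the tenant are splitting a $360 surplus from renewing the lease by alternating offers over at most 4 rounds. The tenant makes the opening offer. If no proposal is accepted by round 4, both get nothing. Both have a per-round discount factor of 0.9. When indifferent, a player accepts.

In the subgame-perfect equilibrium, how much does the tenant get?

Round 4 (the landlord proposes): rejection yields 0 for the tenant; the landlord offers 0 and keeps 360.
Round 3 (the tenant proposes): the landlord can get 360 next round, worth 0.9 × 360 = 324 now; the tenant offers that and keeps 36.
Round 2 (the landlord proposes): the tenant can get 36 next round, worth 0.9 × 36 = 32.4 now, so the landlord offers 32.4, keeping 327.6.
Round 1 (the tenant proposes): the landlord can get 327.6 next round, worth 0.9 × 327.6 = 294.84 now, so the tenant offers 294.84, keeping 65.16.

65.16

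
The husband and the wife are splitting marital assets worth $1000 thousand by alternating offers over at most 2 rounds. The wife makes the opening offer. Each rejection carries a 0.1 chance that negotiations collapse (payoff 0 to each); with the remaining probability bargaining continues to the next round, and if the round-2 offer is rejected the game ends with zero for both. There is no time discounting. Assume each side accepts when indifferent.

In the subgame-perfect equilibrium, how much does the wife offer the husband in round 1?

By backward induction:
Round 2 (the husband proposes): the wife will accept anything ≥ 0, so the husband offers 0 and keeps 1000.
Round 1 (the wife proposes): rejecting gives the husband an expected 0.9 × 1000 = 900; the wife offers that and keeps 100.

900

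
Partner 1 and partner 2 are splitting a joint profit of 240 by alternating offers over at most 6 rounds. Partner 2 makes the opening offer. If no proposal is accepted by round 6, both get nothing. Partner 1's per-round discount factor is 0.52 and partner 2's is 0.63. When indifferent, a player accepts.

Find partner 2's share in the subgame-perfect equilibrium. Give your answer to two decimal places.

165.30

Round 6 (partner 1 proposes): rejection yields 0 for partner 2; partner 1 offers 0 and keeps 240.
Round 5 (partner 2 proposes): partner 1 can get 240 next round, worth 0.52 × 240 = 124.8 now; partner 2 offers that and keeps 115.2.
Round 4 (partner 1 proposes): partner 2 can get 115.2 next round, worth 0.63 × 115.2 = 72.576 now; partner 1 offers that and keeps 167.424.
Round 3 (partner 2 proposes): partner 1 can get 167.424 next round, worth 0.52 × 167.424 = 87.06048 now. Partner 2 offers 87.06048 and keeps 240 − 87.06048 = 152.93952.
Round 2 (partner 1 proposes): partner 2 can get 152.93952 next round, worth 0.63 × 152.93952 = 96.3518976 now; partner 1 offers that and keeps 143.6481024.
Round 1 (partner 2 proposes): partner 1 can get 143.6481024 next round, worth 0.52 × 143.6481024 = 74.697013248 now; partner 2 offers that and keeps 165.302986752.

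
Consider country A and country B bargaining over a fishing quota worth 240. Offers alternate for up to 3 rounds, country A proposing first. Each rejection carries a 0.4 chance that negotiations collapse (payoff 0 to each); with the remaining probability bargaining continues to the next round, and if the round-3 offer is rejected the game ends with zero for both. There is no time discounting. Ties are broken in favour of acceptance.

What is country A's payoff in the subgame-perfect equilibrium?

182.4

By backward induction:
Round 3 (country A proposes): country B will accept anything ≥ 0, so country A offers 0 and keeps 240.
Round 2 (country B proposes): rejecting gives country A an expected 0.6 × 240 = 144, so country B offers 144, keeping 96.
Round 1 (country A proposes): rejecting gives country B an expected 0.6 × 96 = 57.6, so country A offers 57.6, keeping 182.4.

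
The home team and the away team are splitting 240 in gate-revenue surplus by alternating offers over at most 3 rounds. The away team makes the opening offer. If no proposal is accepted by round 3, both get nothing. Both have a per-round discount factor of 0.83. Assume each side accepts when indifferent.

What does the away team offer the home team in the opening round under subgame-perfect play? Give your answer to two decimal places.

Round 3 (the away team proposes): rejection yields 0 for the home team; the away team offers 0 and keeps 240.
Round 2 (the home team proposes): the away team can get 240 next round, worth 0.83 × 240 = 199.2 now, so the home team offers 199.2, keeping 40.8.
Round 1 (the away team proposes): the home team can get 40.8 next round, worth 0.83 × 40.8 = 33.864 now. The away team offers 33.864 and keeps 240 − 33.864 = 206.136.

33.86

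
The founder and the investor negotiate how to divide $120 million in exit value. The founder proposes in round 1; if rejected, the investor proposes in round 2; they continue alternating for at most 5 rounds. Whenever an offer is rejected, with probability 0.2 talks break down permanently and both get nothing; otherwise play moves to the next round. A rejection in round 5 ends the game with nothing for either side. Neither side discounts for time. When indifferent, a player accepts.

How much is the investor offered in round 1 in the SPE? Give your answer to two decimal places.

By backward induction:
Round 5 (the founder proposes): rejection yields 0 for the investor; the founder offers 0 and keeps 120.
Round 4 (the investor proposes): rejecting gives the founder an expected 0.8 × 120 = 96. The investor offers 96 and keeps 120 − 96 = 24.
Round 3 (the founder proposes): rejecting gives the investor an expected 0.8 × 24 = 19.2, so the founder offers 19.2, keeping 100.8.
Round 2 (the investor proposes): rejecting gives the founder an expected 0.8 × 100.8 = 80.64; the investor offers that and keeps 39.36.
Round 1 (the founder proposes): rejecting gives the investor an expected 0.8 × 39.36 = 31.488, so the founder offers 31.488, keeping 88.512.

31.49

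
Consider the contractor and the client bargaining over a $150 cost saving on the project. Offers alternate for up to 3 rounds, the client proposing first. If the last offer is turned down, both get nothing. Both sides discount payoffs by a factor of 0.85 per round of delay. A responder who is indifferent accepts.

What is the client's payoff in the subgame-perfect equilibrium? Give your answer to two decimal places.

Round 3 (the client proposes): rejection yields 0 for the contractor; the client offers 0 and keeps 150.
Round 2 (the contractor proposes): the client can get 150 next round, worth 0.85 × 150 = 127.5 now. The contractor offers 127.5 and keeps 150 − 127.5 = 22.5.
Round 1 (the client proposes): the contractor can get 22.5 next round, worth 0.85 × 22.5 = 19.125 now. The client offers 19.125 and keeps 150 − 19.125 = 130.875.

130.88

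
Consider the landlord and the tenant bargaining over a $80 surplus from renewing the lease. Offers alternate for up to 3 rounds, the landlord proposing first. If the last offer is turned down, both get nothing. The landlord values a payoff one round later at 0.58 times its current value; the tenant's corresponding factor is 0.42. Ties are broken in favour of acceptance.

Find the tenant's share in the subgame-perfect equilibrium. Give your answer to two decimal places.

Round 3 (the landlord proposes): the tenant will accept anything ≥ 0, so the landlord offers 0 and keeps 80.
Round 2 (the tenant proposes): the landlord can get 80 next round, worth 0.58 × 80 = 46.4 now, so the tenant offers 46.4, keeping 33.6.
Round 1 (the landlord proposes): the tenant can get 33.6 next round, worth 0.42 × 33.6 = 14.112 now; the landlord offers that and keeps 65.888.

14.11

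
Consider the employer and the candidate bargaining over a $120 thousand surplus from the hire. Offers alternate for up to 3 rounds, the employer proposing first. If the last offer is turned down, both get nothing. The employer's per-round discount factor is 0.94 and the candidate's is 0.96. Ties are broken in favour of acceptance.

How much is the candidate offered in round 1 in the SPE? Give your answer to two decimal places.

Round 3 (the employer proposes): the candidate will accept anything ≥ 0, so the employer offers 0 and keeps 120.
Round 2 (the candidate proposes): the employer can get 120 next round, worth 0.94 × 120 = 112.8 now. The candidate offers 112.8 and keeps 120 − 112.8 = 7.2.
Round 1 (the employer proposes): the candidate can get 7.2 next round, worth 0.96 × 7.2 = 6.912 now; the employer offers that and keeps 113.088.

6.91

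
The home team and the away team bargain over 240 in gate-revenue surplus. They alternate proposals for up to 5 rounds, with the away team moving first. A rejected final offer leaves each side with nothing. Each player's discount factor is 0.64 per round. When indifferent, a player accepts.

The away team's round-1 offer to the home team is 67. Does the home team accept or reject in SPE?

Reject

Work out the home team's continuation value if the offer is rejected.
Round 5 (the away team proposes): the home team will accept anything ≥ 0, so the away team offers 0 and keeps 240.
Round 4 (the home team proposes): the away team can get 240 next round, worth 0.64 × 240 = 153.6 now. The home team offers 153.6 and keeps 240 − 153.6 = 86.4.
Round 3 (the away team proposes): the home team can get 86.4 next round, worth 0.64 × 86.4 = 55.296 now; the away team offers that and keeps 184.704.
Round 2 (the home team proposes): the away team can get 184.704 next round, worth 0.64 × 184.704 = 118.21056 now; the home team offers that and keeps 121.78944.
So by rejecting in round 1, the home team gets 121.78944 next round, worth 0.64 × 121.78944 = 77.9452416 now.
Offer 67 < 77.9452416, so the home team rejects.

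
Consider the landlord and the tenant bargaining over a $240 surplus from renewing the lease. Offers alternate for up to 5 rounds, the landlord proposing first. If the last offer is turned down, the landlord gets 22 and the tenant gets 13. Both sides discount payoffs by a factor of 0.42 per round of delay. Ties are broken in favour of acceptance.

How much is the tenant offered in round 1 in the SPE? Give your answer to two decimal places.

69.18

Work backward from the last round.
Round 5 (the landlord proposes): the tenant gets 13 if talks fail, so the landlord offers 13 and keeps 227.
Round 4 (the tenant proposes): the landlord can get 227 next round, worth 0.42 × 227 = 95.34 now; the tenant offers that and keeps 144.66.
Round 3 (the landlord proposes): the tenant can get 144.66 next round, worth 0.42 × 144.66 = 60.7572 now; the landlord offers that and keeps 179.2428.
Round 2 (the tenant proposes): the landlord can get 179.2428 next round, worth 0.42 × 179.2428 = 75.281976 now, so the tenant offers 75.281976, keeping 164.718024.
Round 1 (the landlord proposes): the tenant can get 164.718024 next round, worth 0.42 × 164.718024 = 69.18157008 now, so the landlord offers 69.18157008, keeping 170.81842992.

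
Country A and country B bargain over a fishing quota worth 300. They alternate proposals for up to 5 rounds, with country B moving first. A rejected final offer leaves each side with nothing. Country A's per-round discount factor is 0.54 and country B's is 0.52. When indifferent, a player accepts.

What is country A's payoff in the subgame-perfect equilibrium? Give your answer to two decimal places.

Work backward from the last round.
Round 5 (country B proposes): rejection yields 0 for country A; country B offers 0 and keeps 300.
Round 4 (country A proposes): country B can get 300 next round, worth 0.52 × 300 = 156 now. Country A offers 156 and keeps 300 − 156 = 144.
Round 3 (country B proposes): country A can get 144 next round, worth 0.54 × 144 = 77.76 now. Country B offers 77.76 and keeps 300 − 77.76 = 222.24.
Round 2 (country A proposes): country B can get 222.24 next round, worth 0.52 × 222.24 = 115.5648 now; country A offers that and keeps 184.4352.
Round 1 (country B proposes): country A can get 184.4352 next round, worth 0.54 × 184.4352 = 99.595008 now. Country B offers 99.595008 and keeps 300 − 99.595008 = 200.404992.

99.60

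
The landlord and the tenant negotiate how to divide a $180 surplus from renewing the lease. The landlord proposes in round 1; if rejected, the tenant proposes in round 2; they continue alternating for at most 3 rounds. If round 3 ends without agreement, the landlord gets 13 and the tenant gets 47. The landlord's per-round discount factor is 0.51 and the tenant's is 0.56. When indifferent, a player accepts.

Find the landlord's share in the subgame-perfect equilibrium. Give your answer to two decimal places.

Solve by backward induction from round 3.
Round 3 (the landlord proposes): the tenant gets 47 if talks fail, so the landlord offers 47 and keeps 133.
Round 2 (the tenant proposes): the landlord can get 133 next round, worth 0.51 × 133 = 67.83 now. The tenant offers 67.83 and keeps 180 − 67.83 = 112.17.
Round 1 (the landlord proposes): the tenant can get 112.17 next round, worth 0.56 × 112.17 = 62.8152 now. The landlord offers 62.8152 and keeps 180 − 62.8152 = 117.1848.

117.18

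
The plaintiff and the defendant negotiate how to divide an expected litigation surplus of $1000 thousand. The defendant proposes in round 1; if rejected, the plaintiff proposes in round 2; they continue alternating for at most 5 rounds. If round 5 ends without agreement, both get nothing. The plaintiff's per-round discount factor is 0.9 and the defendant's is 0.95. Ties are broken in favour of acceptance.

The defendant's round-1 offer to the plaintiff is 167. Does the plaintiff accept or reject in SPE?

Accept

Round 5 (the defendant proposes): the plaintiff will accept anything ≥ 0, so the defendant offers 0 and keeps 1000.
Round 4 (the plaintiff proposes): the defendant can get 1000 next round, worth 0.95 × 1000 = 950 now; the plaintiff offers that and keeps 50.
Round 3 (the defendant proposes): the plaintiff can get 50 next round, worth 0.9 × 50 = 45 now, so the defendant offers 45, keeping 955.
Round 2 (the plaintiff proposes): the defendant can get 955 next round, worth 0.95 × 955 = 907.25 now; the plaintiff offers that and keeps 92.75.
So by rejecting in round 1, the plaintiff gets 92.75 next round, worth 0.9 × 92.75 = 83.475 now.
Offer 167 ≥ 83.475, so the plaintiff accepts.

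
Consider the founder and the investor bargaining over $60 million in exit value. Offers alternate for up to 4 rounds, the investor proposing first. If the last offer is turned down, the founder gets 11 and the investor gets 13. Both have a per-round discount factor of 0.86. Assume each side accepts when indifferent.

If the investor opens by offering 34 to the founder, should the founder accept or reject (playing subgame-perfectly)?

Reject

Round 4 (the founder proposes): the investor gets 13 if talks fail, so the founder offers 13 and keeps 47.
Round 3 (the investor proposes): the founder can get 47 next round, worth 0.86 × 47 = 40.42 now, so the investor offers 40.42, keeping 19.58.
Round 2 (the founder proposes): the investor can get 19.58 next round, worth 0.86 × 19.58 = 16.8388 now. The founder offers 16.8388 and keeps 60 − 16.8388 = 43.1612.
So by rejecting in round 1, the founder gets 43.1612 next round, worth 0.86 × 43.1612 = 37.118632 now.
Offer 34 < 37.118632, so the founder rejects.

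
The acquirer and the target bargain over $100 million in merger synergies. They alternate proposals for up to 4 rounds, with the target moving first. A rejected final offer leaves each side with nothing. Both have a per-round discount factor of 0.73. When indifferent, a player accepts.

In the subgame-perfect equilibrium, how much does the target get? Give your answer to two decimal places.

Round 4 (the acquirer proposes): the target will accept anything ≥ 0, so the acquirer offers 0 and keeps 100.
Round 3 (the target proposes): the acquirer can get 100 next round, worth 0.73 × 100 = 73 now; the target offers that and keeps 27.
Round 2 (the acquirer proposes): the target can get 27 next round, worth 0.73 × 27 = 19.71 now, so the acquirer offers 19.71, keeping 80.29.
Round 1 (the target proposes): the acquirer can get 80.29 next round, worth 0.73 × 80.29 = 58.6117 now, so the target offers 58.6117, keeping 41.3883.

41.39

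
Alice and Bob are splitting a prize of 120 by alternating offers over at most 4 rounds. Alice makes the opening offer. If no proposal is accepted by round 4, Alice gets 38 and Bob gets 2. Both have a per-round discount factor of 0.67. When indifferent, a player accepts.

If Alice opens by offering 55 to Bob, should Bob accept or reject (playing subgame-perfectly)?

Accept

Round 4 (Bob proposes): Alice gets 38 if talks fail, so Bob offers 38 and keeps 82.
Round 3 (Alice proposes): Bob can get 82 next round, worth 0.67 × 82 = 54.94 now; Alice offers that and keeps 65.06.
Round 2 (Bob proposes): Alice can get 65.06 next round, worth 0.67 × 65.06 = 43.5902 now, so Bob offers 43.5902, keeping 76.4098.
So by rejecting in round 1, Bob gets 76.4098 next round, worth 0.67 × 76.4098 = 51.194566 now.
Offer 55 ≥ 51.194566, so Bob accepts.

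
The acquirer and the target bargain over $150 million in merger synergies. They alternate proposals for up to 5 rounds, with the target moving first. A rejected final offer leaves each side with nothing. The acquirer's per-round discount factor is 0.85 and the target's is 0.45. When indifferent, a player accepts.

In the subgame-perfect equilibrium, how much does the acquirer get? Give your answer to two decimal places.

Round 5 (the target proposes): rejection yields 0 for the acquirer; the target offers 0 and keeps 150.
Round 4 (the acquirer proposes): the target can get 150 next round, worth 0.45 × 150 = 67.5 now; the acquirer offers that and keeps 82.5.
Round 3 (the target proposes): the acquirer can get 82.5 next round, worth 0.85 × 82.5 = 70.125 now. The target offers 70.125 and keeps 150 − 70.125 = 79.875.
Round 2 (the acquirer proposes): the target can get 79.875 next round, worth 0.45 × 79.875 = 35.94375 now. The acquirer offers 35.94375 and keeps 150 − 35.94375 = 114.05625.
Round 1 (the target proposes): the acquirer can get 114.05625 next round, worth 0.85 × 114.05625 = 96.9478125 now; the target offers that and keeps 53.0521875.

96.95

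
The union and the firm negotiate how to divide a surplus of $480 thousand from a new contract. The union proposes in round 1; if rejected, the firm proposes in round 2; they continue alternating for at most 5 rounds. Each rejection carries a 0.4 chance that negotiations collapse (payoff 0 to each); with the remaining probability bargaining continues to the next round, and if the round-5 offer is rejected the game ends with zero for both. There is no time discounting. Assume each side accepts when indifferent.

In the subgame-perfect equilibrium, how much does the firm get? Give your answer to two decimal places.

By backward induction:
Round 5 (the union proposes): the firm will accept anything ≥ 0, so the union offers 0 and keeps 480.
Round 4 (the firm proposes): rejecting gives the union an expected 0.6 × 480 = 288. The firm offers 288 and keeps 480 − 288 = 192.
Round 3 (the union proposes): rejecting gives the firm an expected 0.6 × 192 = 115.2, so the union offers 115.2, keeping 364.8.
Round 2 (the firm proposes): rejecting gives the union an expected 0.6 × 364.8 = 218.88; the firm offers that and keeps 261.12.
Round 1 (the union proposes): rejecting gives the firm an expected 0.6 × 261.12 = 156.672, so the union offers 156.672, keeping 323.328.

156.67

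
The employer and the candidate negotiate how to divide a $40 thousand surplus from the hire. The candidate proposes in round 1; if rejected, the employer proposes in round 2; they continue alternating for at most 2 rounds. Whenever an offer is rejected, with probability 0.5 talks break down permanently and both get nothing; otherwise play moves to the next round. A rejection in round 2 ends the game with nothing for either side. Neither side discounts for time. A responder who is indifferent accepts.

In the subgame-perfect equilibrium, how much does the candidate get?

20

Round 2 (the employer proposes): rejection yields 0 for the candidate; the employer offers 0 and keeps 40.
Round 1 (the candidate proposes): rejecting gives the employer an expected 0.5 × 40 = 20, so the candidate offers 20, keeping 20.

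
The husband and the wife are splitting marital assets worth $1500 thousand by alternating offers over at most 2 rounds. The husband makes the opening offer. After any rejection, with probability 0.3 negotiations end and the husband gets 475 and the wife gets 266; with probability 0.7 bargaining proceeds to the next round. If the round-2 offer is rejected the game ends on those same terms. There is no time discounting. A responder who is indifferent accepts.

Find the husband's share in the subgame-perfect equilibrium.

702.7

Round 2 (the wife proposes): the husband gets 475 if talks fail, so the wife offers 475 and keeps 1025.
Round 1 (the husband proposes): rejecting gives the wife an expected 0.7 × 1025 + 0.3 × 266 = 797.3, so the husband offers 797.3, keeping 702.7.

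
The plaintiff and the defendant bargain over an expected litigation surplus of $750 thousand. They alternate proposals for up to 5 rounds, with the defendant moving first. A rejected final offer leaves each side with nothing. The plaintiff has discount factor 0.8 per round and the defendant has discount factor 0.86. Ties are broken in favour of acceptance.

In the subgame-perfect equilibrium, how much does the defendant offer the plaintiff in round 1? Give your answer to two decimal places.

By backward induction:
Round 5 (the defendant proposes): rejection yields 0 for the plaintiff; the defendant offers 0 and keeps 750.
Round 4 (the plaintiff proposes): the defendant can get 750 next round, worth 0.86 × 750 = 645 now. The plaintiff offers 645 and keeps 750 − 645 = 105.
Round 3 (the defendant proposes): the plaintiff can get 105 next round, worth 0.8 × 105 = 84 now. The defendant offers 84 and keeps 750 − 84 = 666.
Round 2 (the plaintiff proposes): the defendant can get 666 next round, worth 0.86 × 666 = 572.76 now; the plaintiff offers that and keeps 177.24.
Round 1 (the defendant proposes): the plaintiff can get 177.24 next round, worth 0.8 × 177.24 = 141.792 now; the defendant offers that and keeps 608.208.

141.79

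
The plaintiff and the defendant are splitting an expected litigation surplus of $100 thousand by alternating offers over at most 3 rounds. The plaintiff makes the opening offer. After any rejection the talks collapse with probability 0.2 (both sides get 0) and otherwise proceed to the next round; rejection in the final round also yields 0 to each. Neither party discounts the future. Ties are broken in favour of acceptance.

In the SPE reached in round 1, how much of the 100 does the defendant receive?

Round 3 (the plaintiff proposes): rejection yields 0 for the defendant; the plaintiff offers 0 and keeps 100.
Round 2 (the defendant proposes): rejecting gives the plaintiff an expected 0.8 × 100 = 80, so the defendant offers 80, keeping 20.
Round 1 (the plaintiff proposes): rejecting gives the defendant an expected 0.8 × 20 = 16; the plaintiff offers that and keeps 84.

16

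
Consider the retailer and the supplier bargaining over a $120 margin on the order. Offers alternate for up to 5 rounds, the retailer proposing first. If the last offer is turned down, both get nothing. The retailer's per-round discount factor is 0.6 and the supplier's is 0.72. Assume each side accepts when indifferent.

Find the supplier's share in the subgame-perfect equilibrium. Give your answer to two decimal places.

Solve by backward induction from round 5.
Round 5 (the retailer proposes): rejection yields 0 for the supplier; the retailer offers 0 and keeps 120.
Round 4 (the supplier proposes): the retailer can get 120 next round, worth 0.6 × 120 = 72 now. The supplier offers 72 and keeps 120 − 72 = 48.
Round 3 (the retailer proposes): the supplier can get 48 next round, worth 0.72 × 48 = 34.56 now; the retailer offers that and keeps 85.44.
Round 2 (the supplier proposes): the retailer can get 85.44 next round, worth 0.6 × 85.44 = 51.264 now, so the supplier offers 51.264, keeping 68.736.
Round 1 (the retailer proposes): the supplier can get 68.736 next round, worth 0.72 × 68.736 = 49.48992 now. The retailer offers 49.48992 and keeps 120 − 49.48992 = 70.51008.

49.49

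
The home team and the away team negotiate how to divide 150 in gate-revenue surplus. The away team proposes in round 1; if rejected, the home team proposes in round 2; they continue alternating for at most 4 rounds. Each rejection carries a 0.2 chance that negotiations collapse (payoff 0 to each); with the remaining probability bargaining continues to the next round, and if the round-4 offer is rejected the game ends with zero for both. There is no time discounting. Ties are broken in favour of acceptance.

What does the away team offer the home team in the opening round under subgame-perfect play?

100.8

By backward induction:
Round 4 (the home team proposes): rejection yields 0 for the away team; the home team offers 0 and keeps 150.
Round 3 (the away team proposes): rejecting gives the home team an expected 0.8 × 150 = 120. The away team offers 120 and keeps 150 − 120 = 30.
Round 2 (the home team proposes): rejecting gives the away team an expected 0.8 × 30 = 24; the home team offers that and keeps 126.
Round 1 (the away team proposes): rejecting gives the home team an expected 0.8 × 126 = 100.8; the away team offers that and keeps 49.2.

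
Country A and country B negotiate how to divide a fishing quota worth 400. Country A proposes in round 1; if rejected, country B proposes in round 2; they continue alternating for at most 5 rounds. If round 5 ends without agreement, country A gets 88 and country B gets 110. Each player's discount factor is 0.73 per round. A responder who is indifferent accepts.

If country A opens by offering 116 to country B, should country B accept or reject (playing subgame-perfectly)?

Work out country B's continuation value if the offer is rejected.
Round 5 (country A proposes): country B gets 110 if talks fail, so country A offers 110 and keeps 290.
Round 4 (country B proposes): country A can get 290 next round, worth 0.73 × 290 = 211.7 now. Country B offers 211.7 and keeps 400 − 211.7 = 188.3.
Round 3 (country A proposes): country B can get 188.3 next round, worth 0.73 × 188.3 = 137.459 now. Country A offers 137.459 and keeps 400 − 137.459 = 262.541.
Round 2 (country B proposes): country A can get 262.541 next round, worth 0.73 × 262.541 = 191.65493 now, so country B offers 191.65493, keeping 208.34507.
So by rejecting in round 1, country B gets 208.34507 next round, worth 0.73 × 208.34507 = 152.0919011 now.
Offer 116 < 152.0919011, so country B rejects.

Reject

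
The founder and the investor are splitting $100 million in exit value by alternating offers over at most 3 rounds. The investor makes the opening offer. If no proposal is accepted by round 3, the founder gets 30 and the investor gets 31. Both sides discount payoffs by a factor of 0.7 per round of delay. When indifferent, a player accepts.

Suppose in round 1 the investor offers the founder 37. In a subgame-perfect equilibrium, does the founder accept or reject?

Accept

Round 3 (the investor proposes): the founder gets 30 if talks fail, so the investor offers 30 and keeps 70.
Round 2 (the founder proposes): the investor can get 70 next round, worth 0.7 × 70 = 49 now; the founder offers that and keeps 51.
So by rejecting in round 1, the founder gets 51 next round, worth 0.7 × 51 = 35.7 now.
Offer 37 ≥ 35.7, so the founder accepts.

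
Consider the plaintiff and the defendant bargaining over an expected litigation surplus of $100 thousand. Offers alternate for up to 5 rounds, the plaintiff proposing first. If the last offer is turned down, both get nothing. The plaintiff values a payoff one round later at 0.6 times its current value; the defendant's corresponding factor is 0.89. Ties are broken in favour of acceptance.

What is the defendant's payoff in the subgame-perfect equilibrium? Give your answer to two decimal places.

Round 5 (the plaintiff proposes): rejection yields 0 for the defendant; the plaintiff offers 0 and keeps 100.
Round 4 (the defendant proposes): the plaintiff can get 100 next round, worth 0.6 × 100 = 60 now; the defendant offers that and keeps 40.
Round 3 (the plaintiff proposes): the defendant can get 40 next round, worth 0.89 × 40 = 35.6 now; the plaintiff offers that and keeps 64.4.
Round 2 (the defendant proposes): the plaintiff can get 64.4 next round, worth 0.6 × 64.4 = 38.64 now, so the defendant offers 38.64, keeping 61.36.
Round 1 (the plaintiff proposes): the defendant can get 61.36 next round, worth 0.89 × 61.36 = 54.6104 now. The plaintiff offers 54.6104 and keeps 100 − 54.6104 = 45.3896.

54.61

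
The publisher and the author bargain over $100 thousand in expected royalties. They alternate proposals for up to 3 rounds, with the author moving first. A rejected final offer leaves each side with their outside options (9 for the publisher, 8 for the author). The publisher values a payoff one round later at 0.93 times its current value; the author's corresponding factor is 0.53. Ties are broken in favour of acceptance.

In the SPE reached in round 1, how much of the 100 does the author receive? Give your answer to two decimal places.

51.85

Round 3 (the author proposes): the publisher gets 9 if talks fail, so the author offers 9 and keeps 91.
Round 2 (the publisher proposes): the author can get 91 next round, worth 0.53 × 91 = 48.23 now, so the publisher offers 48.23, keeping 51.77.
Round 1 (the author proposes): the publisher can get 51.77 next round, worth 0.93 × 51.77 = 48.1461 now. The author offers 48.1461 and keeps 100 − 48.1461 = 51.8539.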